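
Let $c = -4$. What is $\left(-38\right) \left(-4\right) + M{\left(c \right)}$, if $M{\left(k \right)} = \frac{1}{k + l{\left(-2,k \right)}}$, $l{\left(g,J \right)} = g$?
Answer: $\frac{911}{6} \approx 151.83$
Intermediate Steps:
$M{\left(k \right)} = \frac{1}{-2 + k}$ ($M{\left(k \right)} = \frac{1}{k - 2} = \frac{1}{-2 + k}$)
$\left(-38\right) \left(-4\right) + M{\left(c \right)} = \left(-38\right) \left(-4\right) + \frac{1}{-2 - 4} = 152 + \frac{1}{-6} = 152 - \frac{1}{6} = \frac{911}{6}$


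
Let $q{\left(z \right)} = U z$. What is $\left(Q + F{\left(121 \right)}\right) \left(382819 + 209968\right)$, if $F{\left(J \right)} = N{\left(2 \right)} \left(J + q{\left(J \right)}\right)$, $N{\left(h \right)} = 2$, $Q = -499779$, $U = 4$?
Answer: $-295545221803$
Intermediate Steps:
$q{\left(z \right)} = 4 z$
$F{\left(J \right)} = 10 J$ ($F{\left(J \right)} = 2 \left(J + 4 J\right) = 2 \cdot 5 J = 10 J$)
$\left(Q + F{\left(121 \right)}\right) \left(382819 + 209968\right) = \left(-499779 + 10 \cdot 121\right) \left(382819 + 209968\right) = \left(-499779 + 1210\right) 592787 = \left(-498569\right) 592787 = -295545221803$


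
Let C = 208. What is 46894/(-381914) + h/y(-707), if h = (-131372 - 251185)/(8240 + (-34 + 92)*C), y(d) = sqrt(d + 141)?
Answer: -23447/190957 + 127519*I*sqrt(566)/3830688 ≈ -0.12279 + 0.79197*I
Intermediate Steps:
y(d) = sqrt(141 + d)
h = -127519/6768 (h = (-131372 - 251185)/(8240 + (-34 + 92)*208) = -382557/(8240 + 58*208) = -382557/(8240 + 12064) = -382557/20304 = -382557*1/20304 = -127519/6768 ≈ -18.841)
46894/(-381914) + h/y(-707) = 46894/(-381914) - 127519/(6768*sqrt(141 - 707)) = 46894*(-1/381914) - 127519*(-I*sqrt(566)/566)/6768 = -23447/190957 - 127519*(-I*sqrt(566)/566)/6768 = -23447/190957 - (-127519)*I*sqrt(566)/3830688 = -23447/190957 + 127519*I*sqrt(566)/3830688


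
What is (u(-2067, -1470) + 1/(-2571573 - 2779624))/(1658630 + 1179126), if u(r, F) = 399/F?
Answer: -101672813/1062977397575240 ≈ -9.5649e-8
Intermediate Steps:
(u(-2067, -1470) + 1/(-2571573 - 2779624))/(1658630 + 1179126) = (399/(-1470) + 1/(-2571573 - 2779624))/(1658630 + 1179126) = (399*(-1/1470) + 1/(-5351197))/2837756 = (-19/70 - 1/5351197)*(1/2837756) = -101672813/374583790*1/2837756 = -101672813/1062977397575240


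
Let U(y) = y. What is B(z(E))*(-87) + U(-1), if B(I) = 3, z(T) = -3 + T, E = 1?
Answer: -262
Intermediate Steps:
B(z(E))*(-87) + U(-1) = 3*(-87) - 1 = -261 - 1 = -262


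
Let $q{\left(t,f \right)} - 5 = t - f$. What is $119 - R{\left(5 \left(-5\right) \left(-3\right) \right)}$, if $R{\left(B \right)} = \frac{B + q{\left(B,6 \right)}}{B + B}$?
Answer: $\frac{17701}{150} \approx 118.01$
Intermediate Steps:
$q{\left(t,f \right)} = 5 + t - f$ ($q{\left(t,f \right)} = 5 - \left(f - t\right) = 5 + t - f$)
$R{\left(B \right)} = \frac{-1 + 2 B}{2 B}$ ($R{\left(B \right)} = \frac{B + \left(5 + B - 6\right)}{B + B} = \frac{B + \left(5 + B - 6\right)}{2 B} = \left(B + \left(-1 + B\right)\right) \frac{1}{2 B} = \left(-1 + 2 B\right) \frac{1}{2 B} = \frac{-1 + 2 B}{2 B}$)
$119 - R{\left(5 \left(-5\right) \left(-3\right) \right)} = 119 - \frac{- \frac{1}{2} + 5 \left(-5\right) \left(-3\right)}{5 \left(-5\right) \left(-3\right)} = 119 - \frac{- \frac{1}{2} - -75}{\left(-25\right) \left(-3\right)} = 119 - \frac{- \frac{1}{2} + 75}{75} = 119 - \frac{1}{75} \cdot \frac{149}{2} = 119 - \frac{149}{150} = \frac{17701}{150}$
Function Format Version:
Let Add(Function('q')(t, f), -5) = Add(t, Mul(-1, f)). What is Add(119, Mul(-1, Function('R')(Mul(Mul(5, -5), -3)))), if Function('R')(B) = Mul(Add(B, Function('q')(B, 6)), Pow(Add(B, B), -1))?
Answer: Rational(17701, 150) ≈ 118.01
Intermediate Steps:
Function('q')(t, f) = Add(5, t, Mul(-1, f)) (Function('q')(t, f) = Add(5, Add(t, Mul(-1, f))) = Add(5, t, Mul(-1, f)))
Function('R')(B) = Mul(Rational(1, 2), Pow(B, -1), Add(-1, Mul(2, B))) (Function('R')(B) = Mul(Add(B, Add(5, B, Mul(-1, 6))), Pow(Add(B, B), -1)) = Mul(Add(B, Add(5, B, -6)), Pow(Mul(2, B), -1)) = Mul(Add(B, Add(-1, B)), Mul(Rational(1, 2), Pow(B, -1))) = Mul(Add(-1, Mul(2, B)), Mul(Rational(1, 2), Pow(B, -1))) = Mul(Rational(1, 2), Pow(B, -1), Add(-1, Mul(2, B))))
Add(119, Mul(-1, Function('R')(Mul(Mul(5, -5), -3)))) = Add(119, Mul(-1, Mul(Pow(Mul(Mul(5, -5), -3), -1), Add(Rational(-1, 2), Mul(Mul(5, -5), -3))))) = Add(119, Mul(-1, Mul(Pow(Mul(-25, -3), -1), Add(Rational(-1, 2), Mul(-25, -3))))) = Add(119, Mul(-1, Mul(Pow(75, -1), Add(Rational(-1, 2), 75)))) = Add(119, Mul(-1, Mul(Rational(1, 75), Rational(149, 2)))) = Add(119, Mul(-1, Rational(149, 150))) = Add(119, Rational(-149, 150)) = Rational(17701, 150)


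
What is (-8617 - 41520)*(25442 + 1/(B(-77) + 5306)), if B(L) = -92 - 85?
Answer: -6542478356603/5129 ≈ -1.2756e+9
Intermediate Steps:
B(L) = -177
(-8617 - 41520)*(25442 + 1/(B(-77) + 5306)) = (-8617 - 41520)*(25442 + 1/(-177 + 5306)) = -50137*(25442 + 1/5129) = -50137*130492019/5129 = -6542478356603/5129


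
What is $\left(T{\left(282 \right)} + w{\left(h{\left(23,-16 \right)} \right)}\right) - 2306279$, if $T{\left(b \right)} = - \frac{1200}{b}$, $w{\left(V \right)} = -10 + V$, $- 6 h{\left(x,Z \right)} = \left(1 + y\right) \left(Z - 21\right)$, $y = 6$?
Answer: $- \frac{650362525}{282} \approx -2.3062 \cdot 10^{6}$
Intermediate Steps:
$h{\left(x,Z \right)} = \frac{49}{2} - \frac{7 Z}{6}$ ($h{\left(x,Z \right)} = - \frac{\left(1 + 6\right) \left(Z - 21\right)}{6} = - \frac{7 \left(-21 + Z\right)}{6} = - \frac{-147 + 7 Z}{6} = \frac{49}{2} - \frac{7 Z}{6}$)
$\left(T{\left(282 \right)} + w{\left(h{\left(23,-16 \right)} \right)}\right) - 2306279 = \left(- \frac{1200}{282} + \left(-10 + \left(\frac{49}{2} - - \frac{56}{3}\right)\right)\right) - 2306279 = \left(\left(-1200\right) \frac{1}{282} + \left(-10 + \left(\frac{49}{2} + \frac{56}{3}\right)\right)\right) - 2306279 = \left(- \frac{200}{47} + \left(-10 + \frac{259}{6}\right)\right) - 2306279 = \left(- \frac{200}{47} + \frac{199}{6}\right) - 2306279 = \frac{8153}{282} - 2306279 = - \frac{650362525}{282}$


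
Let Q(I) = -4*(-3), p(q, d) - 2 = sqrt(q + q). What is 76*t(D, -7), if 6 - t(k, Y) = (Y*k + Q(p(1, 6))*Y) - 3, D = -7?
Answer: 3344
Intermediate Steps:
p(q, d) = 2 + sqrt(2)*sqrt(q) (p(q, d) = 2 + sqrt(q + q) = 2 + sqrt(2*q) = 2 + sqrt(2)*sqrt(q))
Q(I) = 12
t(k, Y) = 9 - 12*Y - Y*k (t(k, Y) = 6 - ((Y*k + 12*Y) - 3) = 6 - ((12*Y + Y*k) - 3) = 6 - (-3 + 12*Y + Y*k) = 6 + (3 - 12*Y - Y*k) = 9 - 12*Y - Y*k)
76*t(D, -7) = 76*(9 - 12*(-7) - 1*(-7)*(-7)) = 76*(9 + 84 - 49) = 76*44 = 3344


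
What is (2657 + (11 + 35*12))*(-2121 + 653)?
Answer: -4533184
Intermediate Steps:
(2657 + (11 + 35*12))*(-2121 + 653) = (2657 + (11 + 420))*(-1468) = (2657 + 431)*(-1468) = 3088*(-1468) = -4533184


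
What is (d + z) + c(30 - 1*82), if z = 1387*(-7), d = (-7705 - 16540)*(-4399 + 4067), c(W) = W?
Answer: 8039579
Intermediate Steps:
d = 8049340 (d = -24245*(-332) = 8049340)
z = -9709
(d + z) + c(30 - 1*82) = (8049340 - 9709) + (30 - 1*82) = 8039631 + (30 - 82) = 8039631 - 52 = 8039579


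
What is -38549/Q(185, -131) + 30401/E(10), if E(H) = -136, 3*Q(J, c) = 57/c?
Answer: 686211365/2584 ≈ 2.6556e+5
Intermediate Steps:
Q(J, c) = 19/c (Q(J, c) = (57/c)/3 = 19/c)
-38549/Q(185, -131) + 30401/E(10) = -38549/(19/(-131)) + 30401/(-136) = -38549/(19*(-1/131)) + 30401*(-1/136) = -38549/(-19/131) - 30401/136 = -38549*(-131/19) - 30401/136 = 5049919/19 - 30401/136 = 686211365/2584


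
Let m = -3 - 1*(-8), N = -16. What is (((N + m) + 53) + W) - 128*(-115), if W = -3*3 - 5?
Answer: 14748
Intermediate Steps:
W = -14 (W = -9 - 5 = -14)
m = 5 (m = -3 + 8 = 5)
(((N + m) + 53) + W) - 128*(-115) = (((-16 + 5) + 53) - 14) - 128*(-115) = ((-11 + 53) - 14) + 14720 = (42 - 14) + 14720 = 28 + 14720 = 14748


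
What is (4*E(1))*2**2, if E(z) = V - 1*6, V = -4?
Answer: -160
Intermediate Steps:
E(z) = -10 (E(z) = -4 - 1*6 = -4 - 6 = -10)
(4*E(1))*2**2 = (4*(-10))*2**2 = -40*4 = -160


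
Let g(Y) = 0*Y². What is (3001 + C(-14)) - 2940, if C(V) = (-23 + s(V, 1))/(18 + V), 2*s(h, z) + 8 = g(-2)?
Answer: 217/4 ≈ 54.250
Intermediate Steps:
g(Y) = 0
s(h, z) = -4 (s(h, z) = -4 + (½)*0 = -4 + 0 = -4)
C(V) = -27/(18 + V) (C(V) = (-23 - 4)/(18 + V) = -27/(18 + V))
(3001 + C(-14)) - 2940 = (3001 - 27/(18 - 14)) - 2940 = (3001 - 27/4) - 2940 = 11977/4 - 2940 = 217/4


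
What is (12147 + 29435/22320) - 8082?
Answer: 18152047/4464 ≈ 4066.3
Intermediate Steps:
(12147 + 29435/22320) - 8082 = (12147 + 29435*(1/22320)) - 8082 = (12147 + 5887/4464) - 8082 = 54230095/4464 - 8082 = 18152047/4464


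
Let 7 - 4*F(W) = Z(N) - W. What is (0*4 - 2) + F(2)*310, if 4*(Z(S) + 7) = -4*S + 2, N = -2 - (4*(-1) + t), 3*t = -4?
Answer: 17491/12 ≈ 1457.6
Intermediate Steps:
t = -4/3 (t = (⅓)*(-4) = -4/3 ≈ -1.3333)
N = 10/3 (N = -2 - (4*(-1) - 4/3) = -2 - (-4 - 4/3) = -2 - 1*(-16/3) = -2 + 16/3 = 10/3 ≈ 3.3333)
Z(S) = -13/2 - S (Z(S) = -7 + (-4*S + 2)/4 = -7 + (2 - 4*S)/4 = -7 + (½ - S) = -13/2 - S)
F(W) = 101/24 + W/4 (F(W) = 7/4 - ((-13/2 - 1*10/3) - W)/4 = 7/4 - ((-13/2 - 10/3) - W)/4 = 7/4 - (-59/6 - W)/4 = 7/4 + (59/24 + W/4) = 101/24 + W/4)
(0*4 - 2) + F(2)*310 = (0*4 - 2) + (101/24 + (¼)*2)*310 = (0 - 2) + (101/24 + ½)*310 = -2 + (113/24)*310 = -2 + 17515/12 = 17491/12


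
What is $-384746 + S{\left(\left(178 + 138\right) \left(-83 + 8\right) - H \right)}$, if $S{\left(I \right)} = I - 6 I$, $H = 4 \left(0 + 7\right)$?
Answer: $-266106$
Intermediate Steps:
$H = 28$ ($H = 4 \cdot 7 = 28$)
$S{\left(I \right)} = - 5 I$
$-384746 + S{\left(\left(178 + 138\right) \left(-83 + 8\right) - H \right)} = -384746 - 5 \left(\left(178 + 138\right) \left(-83 + 8\right) - 28\right) = -384746 - 5 \left(316 \left(-75\right) - 28\right) = -384746 - 5 \left(-23700 - 28\right) = -384746 - -118640 = -384746 + 118640 = -266106$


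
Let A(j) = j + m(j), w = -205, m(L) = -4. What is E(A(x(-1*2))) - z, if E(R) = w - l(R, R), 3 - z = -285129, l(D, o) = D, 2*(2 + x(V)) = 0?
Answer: -285331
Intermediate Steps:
x(V) = -2 (x(V) = -2 + (1/2)*0 = -2 + 0 = -2)
z = 285132 (z = 3 - 1*(-285129) = 3 + 285129 = 285132)
A(j) = -4 + j (A(j) = j - 4 = -4 + j)
E(R) = -205 - R
E(A(x(-1*2))) - z = (-205 - (-4 - 2)) - 1*285132 = (-205 - 1*(-6)) - 285132 = (-205 + 6) - 285132 = -199 - 285132 = -285331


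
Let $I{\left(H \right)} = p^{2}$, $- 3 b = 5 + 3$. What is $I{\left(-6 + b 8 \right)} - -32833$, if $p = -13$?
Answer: $33002$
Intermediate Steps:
$b = - \frac{8}{3}$ ($b = - \frac{5 + 3}{3} = \left(- \frac{1}{3}\right) 8 = - \frac{8}{3} \approx -2.6667$)
$I{\left(H \right)} = 169$ ($I{\left(H \right)} = \left(-13\right)^{2} = 169$)
$I{\left(-6 + b 8 \right)} - -32833 = 169 - -32833 = 169 + 32833 = 33002$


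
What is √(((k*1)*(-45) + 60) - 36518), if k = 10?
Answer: 2*I*√9227 ≈ 192.11*I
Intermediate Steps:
√(((k*1)*(-45) + 60) - 36518) = √(((10*1)*(-45) + 60) - 36518) = √((10*(-45) + 60) - 36518) = √((-450 + 60) - 36518) = √(-390 - 36518) = √(-36908) = 2*I*√9227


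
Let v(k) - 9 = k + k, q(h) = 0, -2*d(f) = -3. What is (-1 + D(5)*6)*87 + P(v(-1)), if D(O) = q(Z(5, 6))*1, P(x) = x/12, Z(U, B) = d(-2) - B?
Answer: -1037/12 ≈ -86.417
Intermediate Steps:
d(f) = 3/2 (d(f) = -½*(-3) = 3/2)
Z(U, B) = 3/2 - B
v(k) = 9 + 2*k (v(k) = 9 + (k + k) = 9 + 2*k)
P(x) = x/12 (P(x) = x*(1/12) = x/12)
D(O) = 0 (D(O) = 0*1 = 0)
(-1 + D(5)*6)*87 + P(v(-1)) = (-1 + 0*6)*87 + (9 + 2*(-1))/12 = (-1 + 0)*87 + (9 - 2)/12 = -1*87 + (1/12)*7 = -87 + 7/12 = -1037/12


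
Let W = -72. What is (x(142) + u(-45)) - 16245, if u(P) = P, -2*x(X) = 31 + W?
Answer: -32539/2 ≈ -16270.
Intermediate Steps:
x(X) = 41/2 (x(X) = -(31 - 72)/2 = -½*(-41) = 41/2)
(x(142) + u(-45)) - 16245 = (41/2 - 45) - 16245 = -49/2 - 16245 = -32539/2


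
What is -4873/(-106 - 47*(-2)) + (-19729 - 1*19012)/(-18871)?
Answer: 92423275/226452 ≈ 408.14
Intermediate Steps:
-4873/(-106 - 47*(-2)) + (-19729 - 1*19012)/(-18871) = -4873/(-106 + 94) + (-19729 - 19012)*(-1/18871) = -4873/(-12) - 38741*(-1/18871) = -4873*(-1/12) + 38741/18871 = 4873/12 + 38741/18871 = 92423275/226452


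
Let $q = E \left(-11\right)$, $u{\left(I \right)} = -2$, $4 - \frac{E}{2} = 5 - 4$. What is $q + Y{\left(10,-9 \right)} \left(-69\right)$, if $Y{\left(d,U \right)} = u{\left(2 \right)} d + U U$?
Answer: $-4275$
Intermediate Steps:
$E = 6$ ($E = 8 - 2 \left(5 - 4\right) = 8 - 2 = 6$)
$Y{\left(d,U \right)} = U^{2} - 2 d$ ($Y{\left(d,U \right)} = - 2 d + U U = - 2 d + U^{2} = U^{2} - 2 d$)
$q = -66$ ($q = 6 \left(-11\right) = -66$)
$q + Y{\left(10,-9 \right)} \left(-69\right) = -66 + \left(\left(-9\right)^{2} - 20\right) \left(-69\right) = -66 + \left(81 - 20\right) \left(-69\right) = -66 + 61 \left(-69\right) = -66 - 4209 = -4275$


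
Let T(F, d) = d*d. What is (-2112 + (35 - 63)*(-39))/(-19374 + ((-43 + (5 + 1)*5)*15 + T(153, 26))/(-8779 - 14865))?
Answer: 24116880/458079337 ≈ 0.052648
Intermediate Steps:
T(F, d) = d²
(-2112 + (35 - 63)*(-39))/(-19374 + ((-43 + (5 + 1)*5)*15 + T(153, 26))/(-8779 - 14865)) = (-2112 + (35 - 63)*(-39))/(-19374 + ((-43 + (5 + 1)*5)*15 + 26²)/(-8779 - 14865)) = (-2112 - 28*(-39))/(-19374 + ((-43 + 6*5)*15 + 676)/(-23644)) = (-2112 + 1092)/(-19374 + ((-43 + 30)*15 + 676)*(-1/23644)) = -1020/(-19374 + (-13*15 + 676)*(-1/23644)) = -1020/(-19374 + (-195 + 676)*(-1/23644)) = -1020/(-19374 + 481*(-1/23644)) = -1020/(-19374 - 481/23644) = -1020/(-458079337/23644) = -1020*(-23644/458079337) = 24116880/458079337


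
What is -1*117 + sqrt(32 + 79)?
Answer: -117 + sqrt(111) ≈ -106.46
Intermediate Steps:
-1*117 + sqrt(32 + 79) = -117 + sqrt(111)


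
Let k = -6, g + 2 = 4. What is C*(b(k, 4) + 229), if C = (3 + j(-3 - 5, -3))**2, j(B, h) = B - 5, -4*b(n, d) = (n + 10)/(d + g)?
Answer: 68650/3 ≈ 22883.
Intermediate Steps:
g = 2 (g = -2 + 4 = 2)
b(n, d) = -(10 + n)/(4*(2 + d)) (b(n, d) = -(n + 10)/(4*(d + 2)) = -(10 + n)/(4*(2 + d)))
j(B, h) = -5 + B
C = 100 (C = (3 + (-5 + (-3 - 5)))**2 = (3 + (-5 - 8))**2 = (3 - 13)**2 = (-10)**2 = 100)
C*(b(k, 4) + 229) = 100*((-10 - 1*(-6))/(4*(2 + 4)) + 229) = 100*((1/4)*(-10 + 6)/6 + 229) = 100*((1/4)*(1/6)*(-4) + 229) = 100*(-1/6 + 229) = 100*(1373/6) = 68650/3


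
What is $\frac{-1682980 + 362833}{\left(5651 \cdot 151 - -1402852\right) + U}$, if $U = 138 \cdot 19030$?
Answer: $- \frac{146683}{542477} \approx -0.27039$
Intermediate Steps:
$U = 2626140$
$\frac{-1682980 + 362833}{\left(5651 \cdot 151 - -1402852\right) + U} = \frac{-1682980 + 362833}{\left(5651 \cdot 151 - -1402852\right) + 2626140} = - \frac{1320147}{\left(853301 + 1402852\right) + 2626140} = - \frac{1320147}{2256153 + 2626140} = - \frac{1320147}{4882293} = \left(-1320147\right) \frac{1}{4882293} = - \frac{146683}{542477}$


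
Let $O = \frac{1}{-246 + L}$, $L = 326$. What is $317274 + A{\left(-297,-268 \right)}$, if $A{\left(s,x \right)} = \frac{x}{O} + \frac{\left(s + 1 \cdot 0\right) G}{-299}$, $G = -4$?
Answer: $\frac{88453178}{299} \approx 2.9583 \cdot 10^{5}$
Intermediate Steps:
$O = \frac{1}{80}$ ($O = \frac{1}{-246 + 326} = \frac{1}{80} \approx 0.0125$)
$A{\left(s,x \right)} = 80 x + \frac{4 s}{299}$ ($A{\left(s,x \right)} = x \frac{1}{\frac{1}{80}} + \frac{\left(s + 1 \cdot 0\right) \left(-4\right)}{-299} = x 80 + \left(s + 0\right) \left(-4\right) \left(- \frac{1}{299}\right) = 80 x + s \left(-4\right) \left(- \frac{1}{299}\right) = 80 x + - 4 s \left(- \frac{1}{299}\right) = 80 x + \frac{4 s}{299}$)
$317274 + A{\left(-297,-268 \right)} = 317274 + \left(80 \left(-268\right) + \frac{4}{299} \left(-297\right)\right) = 317274 - \frac{6411748}{299} = \frac{88453178}{299}$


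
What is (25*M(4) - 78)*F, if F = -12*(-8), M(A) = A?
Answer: 2112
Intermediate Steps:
F = 96
(25*M(4) - 78)*F = (25*4 - 78)*96 = (100 - 78)*96 = 22*96 = 2112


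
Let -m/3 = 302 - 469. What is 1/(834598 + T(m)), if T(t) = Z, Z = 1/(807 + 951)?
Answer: 1758/1467223285 ≈ 1.1982e-6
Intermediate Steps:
m = 501 (m = -3*(302 - 469) = -3*(-167) = 501)
Z = 1/1758 ≈ 0.00056883
T(t) = 1/1758
1/(834598 + T(m)) = 1/(834598 + 1/1758) = 1/(1467223285/1758) = 1758/1467223285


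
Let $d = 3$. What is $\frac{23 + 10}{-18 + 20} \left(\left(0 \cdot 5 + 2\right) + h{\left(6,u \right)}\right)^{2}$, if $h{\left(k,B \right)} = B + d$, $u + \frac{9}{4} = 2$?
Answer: $\frac{11913}{32} \approx 372.28$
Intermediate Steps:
$u = - \frac{1}{4}$ ($u = - \frac{9}{4} + 2 = - \frac{1}{4} \approx -0.25$)
$h{\left(k,B \right)} = 3 + B$ ($h{\left(k,B \right)} = B + 3 = 3 + B$)
$\frac{23 + 10}{-18 + 20} \left(\left(0 \cdot 5 + 2\right) + h{\left(6,u \right)}\right)^{2} = \frac{23 + 10}{-18 + 20} \left(\left(0 \cdot 5 + 2\right) + \left(3 - \frac{1}{4}\right)\right)^{2} = \frac{33}{2} \left(\left(0 + 2\right) + \frac{11}{4}\right)^{2} = 33 \cdot \frac{1}{2} \left(2 + \frac{11}{4}\right)^{2} = \frac{33 \left(\frac{19}{4}\right)^{2}}{2} = \frac{33}{2} \cdot \frac{361}{16} = \frac{11913}{32}$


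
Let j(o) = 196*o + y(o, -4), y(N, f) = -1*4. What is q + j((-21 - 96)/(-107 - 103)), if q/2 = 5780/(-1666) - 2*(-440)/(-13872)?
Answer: 20845208/212415 ≈ 98.134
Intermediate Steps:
y(N, f) = -4
j(o) = -4 + 196*o (j(o) = 196*o - 4 = -4 + 196*o)
q = -300170/42483 (q = 2*(5780/(-1666) - 2*(-440)/(-13872)) = 2*(5780*(-1/1666) + 880*(-1/13872)) = 2*(-170/49 - 55/867) = 2*(-150085/42483) = -300170/42483 ≈ -7.0657)
q + j((-21 - 96)/(-107 - 103)) = -300170/42483 + (-4 + 196*((-21 - 96)/(-107 - 103))) = -300170/42483 + (-4 + 196*(-117/(-210))) = -300170/42483 + (-4 + 196*(-117*(-1/210))) = -300170/42483 + (-4 + 196*(39/70)) = -300170/42483 + (-4 + 546/5) = -300170/42483 + 526/5 = 20845208/212415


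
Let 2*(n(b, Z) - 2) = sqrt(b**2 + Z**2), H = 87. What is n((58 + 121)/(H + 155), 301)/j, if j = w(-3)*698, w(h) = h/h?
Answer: 1/349 + sqrt(5305989005)/337832 ≈ 0.21848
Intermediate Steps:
w(h) = 1
j = 698 (j = 1*698 = 698)
n(b, Z) = 2 + sqrt(Z**2 + b**2)/2 (n(b, Z) = 2 + sqrt(b**2 + Z**2)/2 = 2 + sqrt(Z**2 + b**2)/2)
n((58 + 121)/(H + 155), 301)/j = (2 + sqrt(301**2 + ((58 + 121)/(87 + 155))**2)/2)/698 = (2 + sqrt(90601 + (179/242)**2)/2)*(1/698) = (2 + sqrt(90601 + 32041/58564)/2)*(1/698) = (2 + sqrt(5305989005/58564)/2)*(1/698) = (2 + (sqrt(5305989005)/242)/2)*(1/698) = (2 + sqrt(5305989005)/484)*(1/698) = 1/349 + sqrt(5305989005)/337832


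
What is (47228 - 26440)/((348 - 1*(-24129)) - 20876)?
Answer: 20788/3601 ≈ 5.7728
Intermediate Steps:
(47228 - 26440)/((348 - 1*(-24129)) - 20876) = 20788/((348 + 24129) - 20876) = 20788/(24477 - 20876) = 20788/3601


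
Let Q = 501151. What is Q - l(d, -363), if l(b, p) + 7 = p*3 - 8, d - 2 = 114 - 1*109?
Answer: 502255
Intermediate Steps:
d = 7 (d = 2 + (114 - 1*109) = 2 + (114 - 109) = 2 + 5 = 7)
l(b, p) = -15 + 3*p (l(b, p) = -7 + (p*3 - 8) = -7 + (3*p - 8) = -7 + (-8 + 3*p) = -15 + 3*p)
Q - l(d, -363) = 501151 - (-15 + 3*(-363)) = 501151 - (-15 - 1089) = 501151 - 1*(-1104) = 501151 + 1104 = 502255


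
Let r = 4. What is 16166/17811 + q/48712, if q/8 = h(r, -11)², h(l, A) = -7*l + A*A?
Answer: 252482113/108451179 ≈ 2.3281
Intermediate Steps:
h(l, A) = A² - 7*l (h(l, A) = -7*l + A² = A² - 7*l)
q = 69192 (q = 8*((-11)² - 7*4)² = 8*(121 - 28)² = 8*93² = 8*8649 = 69192)
16166/17811 + q/48712 = 16166/17811 + 69192/48712 = 16166*(1/17811) + 69192*(1/48712) = 16166/17811 + 8649/6089 = 252482113/108451179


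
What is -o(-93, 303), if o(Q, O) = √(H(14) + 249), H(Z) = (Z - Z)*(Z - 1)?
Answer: -√249 ≈ -15.780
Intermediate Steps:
H(Z) = 0 (H(Z) = 0*(-1 + Z) = 0)
o(Q, O) = √249 (o(Q, O) = √(0 + 249) = √249)
-o(-93, 303) = -√249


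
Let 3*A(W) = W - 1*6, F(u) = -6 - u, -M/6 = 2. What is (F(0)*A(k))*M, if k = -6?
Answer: -288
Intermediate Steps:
M = -12 (M = -6*2 = -12)
A(W) = -2 + W/3 (A(W) = (W - 1*6)/3 = (W - 6)/3 = (-6 + W)/3 = -2 + W/3)
(F(0)*A(k))*M = ((-6 - 1*0)*(-2 + (⅓)*(-6)))*(-12) = ((-6 + 0)*(-2 - 2))*(-12) = -6*(-4)*(-12) = 24*(-12) = -288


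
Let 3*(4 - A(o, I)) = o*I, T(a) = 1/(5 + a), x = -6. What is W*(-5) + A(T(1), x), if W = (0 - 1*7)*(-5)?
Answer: -512/3 ≈ -170.67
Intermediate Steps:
A(o, I) = 4 - I*o/3 (A(o, I) = 4 - o*I/3 = 4 - I*o/3)
W = 35 (W = (0 - 7)*(-5) = -7*(-5) = 35)
W*(-5) + A(T(1), x) = 35*(-5) + (4 - ⅓*(-6)/(5 + 1)) = -175 + (4 - ⅓*(-6)/6) = -175 + (4 - ⅓*(-6)*⅙) = -175 + (4 + ⅓) = -175 + 13/3 = -512/3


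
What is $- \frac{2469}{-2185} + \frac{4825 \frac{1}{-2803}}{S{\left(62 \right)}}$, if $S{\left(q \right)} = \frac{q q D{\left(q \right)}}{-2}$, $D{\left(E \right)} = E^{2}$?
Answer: $\frac{51130617720601}{45249241265240} \approx 1.13$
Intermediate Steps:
$S{\left(q \right)} = - \frac{q^{4}}{2}$ ($S{\left(q \right)} = \frac{q q q^{2}}{-2} = q^{2} q^{2} \left(- \frac{1}{2}\right) = q^{4} \left(- \frac{1}{2}\right) = - \frac{q^{4}}{2}$)
$- \frac{2469}{-2185} + \frac{4825 \frac{1}{-2803}}{S{\left(62 \right)}} = - \frac{2469}{-2185} + \frac{4825 \frac{1}{-2803}}{\left(- \frac{1}{2}\right) 62^{4}} = \left(-2469\right) \left(- \frac{1}{2185}\right) + \frac{4825 \left(- \frac{1}{2803}\right)}{\left(- \frac{1}{2}\right) 14776336} = \frac{2469}{2185} - \frac{4825}{2803 \left(-7388168\right)} = \frac{2469}{2185} - - \frac{4825}{20709034904} = \frac{2469}{2185} + \frac{4825}{20709034904} = \frac{51130617720601}{45249241265240}$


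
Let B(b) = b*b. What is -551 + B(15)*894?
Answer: 200599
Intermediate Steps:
B(b) = b²
-551 + B(15)*894 = -551 + 15²*894 = -551 + 225*894 = -551 + 201150 = 200599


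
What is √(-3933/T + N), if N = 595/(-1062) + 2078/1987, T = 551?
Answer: I*√2768065823766886/20398542 ≈ 2.5792*I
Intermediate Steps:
N = 1024571/2110194 (N = 595*(-1/1062) + 2078*(1/1987) = -595/1062 + 2078/1987 = 1024571/2110194 ≈ 0.48553)
√(-3933/T + N) = √(-3933/551 + 1024571/2110194) = √(-3933*1/551 + 1024571/2110194) = √(-207/29 + 1024571/2110194) = √(-407097599/61195626) = I*√2768065823766886/20398542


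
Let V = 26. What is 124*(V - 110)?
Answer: -10416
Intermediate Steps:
124*(V - 110) = 124*(26 - 110) = 124*(-84) = -10416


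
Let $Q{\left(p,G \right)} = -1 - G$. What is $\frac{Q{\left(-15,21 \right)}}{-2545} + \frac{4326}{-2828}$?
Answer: $- \frac{781961}{514090} \approx -1.5211$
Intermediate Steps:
$\frac{Q{\left(-15,21 \right)}}{-2545} + \frac{4326}{-2828} = \frac{-1 - 21}{-2545} + \frac{4326}{-2828} = \left(-1 - 21\right) \left(- \frac{1}{2545}\right) + 4326 \left(- \frac{1}{2828}\right) = \left(-22\right) \left(- \frac{1}{2545}\right) - \frac{309}{202} = \frac{22}{2545} - \frac{309}{202} = - \frac{781961}{514090}$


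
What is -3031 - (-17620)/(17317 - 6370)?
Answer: -33162737/10947 ≈ -3029.4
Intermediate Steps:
-3031 - (-17620)/(17317 - 6370) = -3031 - (-17620)/10947 = -3031 - 1*(-17620/10947) = -3031 + 17620/10947 = -33162737/10947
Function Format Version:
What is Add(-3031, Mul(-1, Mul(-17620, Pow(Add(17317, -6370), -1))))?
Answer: Rational(-33162737, 10947) ≈ -3029.4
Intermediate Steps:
Add(-3031, Mul(-1, Mul(-17620, Pow(Add(17317, -6370), -1)))) = Add(-3031, Mul(-1, Mul(-17620, Pow(10947, -1)))) = Add(-3031, Mul(-1, Mul(-17620, Rational(1, 10947)))) = Add(-3031, Mul(-1, Rational(-17620, 10947))) = Add(-3031, Rational(17620, 10947)) = Rational(-33162737, 10947)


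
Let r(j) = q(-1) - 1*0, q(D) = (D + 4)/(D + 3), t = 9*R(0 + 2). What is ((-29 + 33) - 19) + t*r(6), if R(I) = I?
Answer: 12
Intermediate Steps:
t = 18 (t = 9*(0 + 2) = 9*2 = 18)
q(D) = (4 + D)/(3 + D)
r(j) = 3/2 (r(j) = (4 - 1)/(3 - 1) - 1*0 = 3/2 + 0 = 3/2)
((-29 + 33) - 19) + t*r(6) = ((-29 + 33) - 19) + 18*(3/2) = (4 - 19) + 27 = -15 + 27 = 12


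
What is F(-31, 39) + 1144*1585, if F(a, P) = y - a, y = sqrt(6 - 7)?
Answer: 1813271 + I ≈ 1.8133e+6 + 1.0*I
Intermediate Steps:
y = I (y = sqrt(-1) = I ≈ 1.0*I)
F(a, P) = I - a
F(-31, 39) + 1144*1585 = (I - 1*(-31)) + 1144*1585 = (I + 31) + 1813240 = (31 + I) + 1813240 = 1813271 + I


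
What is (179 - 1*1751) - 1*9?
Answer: -1581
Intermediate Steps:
(179 - 1*1751) - 1*9 = (179 - 1751) - 9 = -1572 - 9 = -1581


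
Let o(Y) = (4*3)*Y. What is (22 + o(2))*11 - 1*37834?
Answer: -37328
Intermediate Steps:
o(Y) = 12*Y
(22 + o(2))*11 - 1*37834 = (22 + 12*2)*11 - 1*37834 = (22 + 24)*11 - 37834 = 46*11 - 37834 = 506 - 37834 = -37328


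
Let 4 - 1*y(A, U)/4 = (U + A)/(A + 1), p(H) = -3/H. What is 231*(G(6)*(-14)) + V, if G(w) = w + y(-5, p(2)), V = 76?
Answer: -50051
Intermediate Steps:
y(A, U) = 16 - 4*(A + U)/(1 + A) (y(A, U) = 16 - 4*(U + A)/(A + 1) = 16 - 4*(A + U)/(1 + A))
G(w) = 19/2 + w (G(w) = w + 4*(4 - (-3)/2 + 3*(-5))/(1 - 5) = w + 4*(4 - (-3)/2 - 15)/(-4) = w + 4*(-¼)*(4 - 1*(-3/2) - 15) = w + 4*(-¼)*(4 + 3/2 - 15) = w + 4*(-¼)*(-19/2) = w + 19/2 = 19/2 + w)
231*(G(6)*(-14)) + V = 231*((19/2 + 6)*(-14)) + 76 = 231*((31/2)*(-14)) + 76 = 231*(-217) + 76 = -50127 + 76 = -50051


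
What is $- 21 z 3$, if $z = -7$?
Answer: $441$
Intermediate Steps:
$- 21 z 3 = \left(-21\right) \left(-7\right) 3 = 147 \cdot 3 = 441$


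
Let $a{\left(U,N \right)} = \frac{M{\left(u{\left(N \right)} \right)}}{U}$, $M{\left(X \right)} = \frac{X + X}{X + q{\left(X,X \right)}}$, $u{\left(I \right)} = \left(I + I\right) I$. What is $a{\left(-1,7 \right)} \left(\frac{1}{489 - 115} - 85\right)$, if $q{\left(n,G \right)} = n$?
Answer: $\frac{31789}{374} \approx 84.997$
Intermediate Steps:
$u{\left(I \right)} = 2 I^{2}$ ($u{\left(I \right)} = 2 I I = 2 I^{2}$)
$M{\left(X \right)} = 1$ ($M{\left(X \right)} = \frac{X + X}{X + X} = \frac{2 X}{2 X} = 2 X \frac{1}{2 X} = 1$)
$a{\left(U,N \right)} = \frac{1}{U}$ ($a{\left(U,N \right)} = 1 \frac{1}{U} = \frac{1}{U}$)
$a{\left(-1,7 \right)} \left(\frac{1}{489 - 115} - 85\right) = \frac{\frac{1}{489 - 115} - 85}{-1} = - (\frac{1}{374} - 85) = \left(-1\right) \left(- \frac{31789}{374}\right) = \frac{31789}{374}$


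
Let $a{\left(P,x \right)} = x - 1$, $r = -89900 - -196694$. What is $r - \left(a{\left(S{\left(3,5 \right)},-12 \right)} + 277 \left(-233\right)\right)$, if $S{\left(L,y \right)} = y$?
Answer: $171348$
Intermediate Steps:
$r = 106794$ ($r = -89900 + 196694 = 106794$)
$a{\left(P,x \right)} = -1 + x$ ($a{\left(P,x \right)} = x - 1 = -1 + x$)
$r - \left(a{\left(S{\left(3,5 \right)},-12 \right)} + 277 \left(-233\right)\right) = 106794 - \left(\left(-1 - 12\right) + 277 \left(-233\right)\right) = 106794 - \left(-13 - 64541\right) = 106794 - -64554 = 106794 + 64554 = 171348$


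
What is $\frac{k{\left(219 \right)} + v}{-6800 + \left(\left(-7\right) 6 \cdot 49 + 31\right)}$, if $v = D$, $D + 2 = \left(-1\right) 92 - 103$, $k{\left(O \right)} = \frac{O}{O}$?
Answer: $\frac{28}{1261} \approx 0.022205$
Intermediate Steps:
$k{\left(O \right)} = 1$
$D = -197$ ($D = -2 - 195 = -197$)
$v = -197$
$\frac{k{\left(219 \right)} + v}{-6800 + \left(\left(-7\right) 6 \cdot 49 + 31\right)} = \frac{1 - 197}{-6800 + \left(\left(-7\right) 6 \cdot 49 + 31\right)} = - \frac{196}{-6800 + \left(\left(-42\right) 49 + 31\right)} = - \frac{196}{-6800 + \left(-2058 + 31\right)} = - \frac{196}{-6800 - 2027} = - \frac{196}{-8827} = \left(-196\right) \left(- \frac{1}{8827}\right) = \frac{28}{1261}$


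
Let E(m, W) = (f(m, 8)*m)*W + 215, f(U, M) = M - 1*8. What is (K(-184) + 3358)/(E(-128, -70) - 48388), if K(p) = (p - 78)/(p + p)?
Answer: -618003/8863832 ≈ -0.069722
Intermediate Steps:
f(U, M) = -8 + M (f(U, M) = M - 8 = -8 + M)
K(p) = (-78 + p)/(2*p) (K(p) = (-78 + p)/((2*p)) = (-78 + p)*(1/(2*p)) = (-78 + p)/(2*p))
E(m, W) = 215 (E(m, W) = ((-8 + 8)*m)*W + 215 = (0*m)*W + 215 = 0*W + 215 = 0 + 215 = 215)
(K(-184) + 3358)/(E(-128, -70) - 48388) = ((1/2)*(-78 - 184)/(-184) + 3358)/(215 - 48388) = ((1/2)*(-1/184)*(-262) + 3358)/(-48173) = (131/184 + 3358)*(-1/48173) = (618003/184)*(-1/48173) = -618003/8863832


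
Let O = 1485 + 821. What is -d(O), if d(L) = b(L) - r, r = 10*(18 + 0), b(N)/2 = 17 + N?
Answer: -4466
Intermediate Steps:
b(N) = 34 + 2*N (b(N) = 2*(17 + N) = 34 + 2*N)
O = 2306
r = 180 (r = 10*18 = 180)
d(L) = -146 + 2*L (d(L) = (34 + 2*L) - 1*180 = (34 + 2*L) - 180 = -146 + 2*L)
-d(O) = -(-146 + 2*2306) = -(-146 + 4612) = -1*4466 = -4466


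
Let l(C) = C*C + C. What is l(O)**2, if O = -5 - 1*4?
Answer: 5184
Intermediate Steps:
O = -9 (O = -5 - 4 = -9)
l(C) = C + C**2 (l(C) = C**2 + C = C + C**2)
l(O)**2 = (-9*(1 - 9))**2 = (-9*(-8))**2 = 72**2 = 5184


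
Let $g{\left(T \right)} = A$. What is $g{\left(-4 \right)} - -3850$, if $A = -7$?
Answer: $3843$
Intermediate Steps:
$g{\left(T \right)} = -7$
$g{\left(-4 \right)} - -3850 = -7 - -3850 = -7 + 3850 = 3843$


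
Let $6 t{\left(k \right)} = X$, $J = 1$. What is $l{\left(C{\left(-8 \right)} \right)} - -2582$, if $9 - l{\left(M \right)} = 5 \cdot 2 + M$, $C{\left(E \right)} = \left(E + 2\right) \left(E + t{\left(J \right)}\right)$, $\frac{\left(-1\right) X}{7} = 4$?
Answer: $2505$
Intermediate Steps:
$X = -28$ ($X = \left(-7\right) 4 = -28$)
$t{\left(k \right)} = - \frac{14}{3}$ ($t{\left(k \right)} = \frac{1}{6} \left(-28\right) = - \frac{14}{3}$)
$C{\left(E \right)} = \left(2 + E\right) \left(- \frac{14}{3} + E\right)$ ($C{\left(E \right)} = \left(E + 2\right) \left(E - \frac{14}{3}\right) = \left(2 + E\right) \left(- \frac{14}{3} + E\right)$)
$l{\left(M \right)} = -1 - M$ ($l{\left(M \right)} = 9 - \left(5 \cdot 2 + M\right) = 9 - \left(10 + M\right) = -1 - M$)
$l{\left(C{\left(-8 \right)} \right)} - -2582 = \left(-1 - \left(- \frac{28}{3} + \left(-8\right)^{2} - - \frac{64}{3}\right)\right) - -2582 = \left(-1 - \left(- \frac{28}{3} + 64 + \frac{64}{3}\right)\right) + 2582 = \left(-1 - 76\right) + 2582 = -77 + 2582 = 2505$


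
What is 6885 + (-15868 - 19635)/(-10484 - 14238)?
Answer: 170246473/24722 ≈ 6886.4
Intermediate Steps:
6885 + (-15868 - 19635)/(-10484 - 14238) = 6885 - 35503/(-24722) = 6885 - 35503*(-1/24722) = 6885 + 35503/24722 = 170246473/24722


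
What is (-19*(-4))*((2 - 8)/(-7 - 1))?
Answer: 57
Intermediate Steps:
(-19*(-4))*((2 - 8)/(-7 - 1)) = 76*(-6/(-8)) = 76*(-6*(-1/8)) = 76*(3/4) = 57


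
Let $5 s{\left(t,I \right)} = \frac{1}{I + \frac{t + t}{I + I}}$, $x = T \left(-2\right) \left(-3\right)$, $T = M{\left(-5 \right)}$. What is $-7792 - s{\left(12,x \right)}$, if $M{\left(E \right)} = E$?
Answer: $- \frac{1184383}{152} \approx -7792.0$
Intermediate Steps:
$T = -5$
$x = -30$ ($x = \left(-5\right) \left(-2\right) \left(-3\right) = 10 \left(-3\right) = -30$)
$s{\left(t,I \right)} = \frac{1}{5 \left(I + \frac{t}{I}\right)}$ ($s{\left(t,I \right)} = \frac{1}{5 \left(I + \frac{t + t}{I + I}\right)} = \frac{1}{5 \left(I + \frac{2 t}{2 I}\right)} = \frac{1}{5 \left(I + 2 t \frac{1}{2 I}\right)} = \frac{1}{5 \left(I + \frac{t}{I}\right)}$)
$-7792 - s{\left(12,x \right)} = -7792 - \frac{1}{5} \left(-30\right) \frac{1}{12 + \left(-30\right)^{2}} = -7792 - \frac{1}{5} \left(-30\right) \frac{1}{12 + 900} = -7792 - \frac{1}{5} \left(-30\right) \frac{1}{912} = -7792 - - \frac{1}{152} = -7792 + \frac{1}{152} = - \frac{1184383}{152}$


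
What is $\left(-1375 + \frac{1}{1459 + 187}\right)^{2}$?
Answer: $\frac{5122296036001}{2709316} \approx 1.8906 \cdot 10^{6}$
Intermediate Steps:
$\left(-1375 + \frac{1}{1459 + 187}\right)^{2} = \left(-1375 + \frac{1}{1646}\right)^{2} = \left(- \frac{2263249}{1646}\right)^{2} = \frac{5122296036001}{2709316}$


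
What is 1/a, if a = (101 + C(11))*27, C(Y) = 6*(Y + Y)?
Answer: 1/6291 ≈ 0.00015896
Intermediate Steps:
C(Y) = 12*Y (C(Y) = 6*(2*Y) = 12*Y)
a = 6291 (a = (101 + 12*11)*27 = (101 + 132)*27 = 233*27 = 6291)
1/a = 1/6291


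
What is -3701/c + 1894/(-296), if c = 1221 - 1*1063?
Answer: -348687/11692 ≈ -29.823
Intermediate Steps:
c = 158 (c = 1221 - 1063 = 158)
-3701/c + 1894/(-296) = -3701/158 + 1894/(-296) = -3701*1/158 + 1894*(-1/296) = -3701/158 - 947/148 = -348687/11692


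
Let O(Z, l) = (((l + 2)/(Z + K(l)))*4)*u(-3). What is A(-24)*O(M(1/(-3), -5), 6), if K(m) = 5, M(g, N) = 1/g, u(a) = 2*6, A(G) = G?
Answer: -4608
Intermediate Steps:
u(a) = 12
O(Z, l) = 48*(2 + l)/(5 + Z) (O(Z, l) = (((l + 2)/(Z + 5))*4)*12 = (((2 + l)/(5 + Z))*4)*12 = (4*(2 + l)/(5 + Z))*12 = 48*(2 + l)/(5 + Z))
A(-24)*O(M(1/(-3), -5), 6) = -1152*(2 + 6)/(5 + 1/(1/(-3))) = -1152*8/(5 + 1/(1*(-⅓))) = -1152*8/(5 + 1/(-⅓)) = -1152*8/(5 - 3) = -1152*8/2 = -24*192 = -4608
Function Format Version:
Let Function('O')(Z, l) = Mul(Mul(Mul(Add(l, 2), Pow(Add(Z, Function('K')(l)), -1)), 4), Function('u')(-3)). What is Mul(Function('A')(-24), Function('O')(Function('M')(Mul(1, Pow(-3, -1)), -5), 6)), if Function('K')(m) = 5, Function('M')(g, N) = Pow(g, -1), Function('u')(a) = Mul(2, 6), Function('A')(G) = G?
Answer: -4608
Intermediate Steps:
Function('u')(a) = 12
Function('O')(Z, l) = Mul(48, Pow(Add(5, Z), -1), Add(2, l)) (Function('O')(Z, l) = Mul(Mul(Mul(Add(l, 2), Pow(Add(Z, 5), -1)), 4), 12) = Mul(Mul(Mul(Add(2, l), Pow(Add(5, Z), -1)), 4), 12) = Mul(Mul(Mul(Pow(Add(5, Z), -1), Add(2, l)), 4), 12) = Mul(Mul(4, Pow(Add(5, Z), -1), Add(2, l)), 12) = Mul(48, Pow(Add(5, Z), -1), Add(2, l)))
Mul(Function('A')(-24), Function('O')(Function('M')(Mul(1, Pow(-3, -1)), -5), 6)) = Mul(-24, Mul(48, Pow(Add(5, Pow(Mul(1, Pow(-3, -1)), -1)), -1), Add(2, 6))) = Mul(-24, Mul(48, Pow(Add(5, Pow(Mul(1, Rational(-1, 3)), -1)), -1), 8)) = Mul(-24, Mul(48, Pow(Add(5, Pow(Rational(-1, 3), -1)), -1), 8)) = Mul(-24, Mul(48, Pow(Add(5, -3), -1), 8)) = Mul(-24, Mul(48, Pow(2, -1), 8)) = Mul(-24, Mul(48, Rational(1, 2), 8)) = Mul(-24, 192) = -4608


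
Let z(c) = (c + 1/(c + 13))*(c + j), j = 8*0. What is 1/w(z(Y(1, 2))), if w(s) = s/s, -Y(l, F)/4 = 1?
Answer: 1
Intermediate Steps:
Y(l, F) = -4 (Y(l, F) = -4*1 = -4)
j = 0
z(c) = c*(c + 1/(13 + c)) (z(c) = (c + 1/(c + 13))*(c + 0) = (c + 1/(13 + c))*c = c*(c + 1/(13 + c)))
w(s) = 1
1/w(z(Y(1, 2))) = 1/1 = 1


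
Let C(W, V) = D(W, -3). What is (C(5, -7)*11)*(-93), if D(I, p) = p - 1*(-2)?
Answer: 1023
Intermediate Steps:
D(I, p) = 2 + p (D(I, p) = p + 2 = 2 + p)
C(W, V) = -1 (C(W, V) = 2 - 3 = -1)
(C(5, -7)*11)*(-93) = -1*11*(-93) = -11*(-93) = 1023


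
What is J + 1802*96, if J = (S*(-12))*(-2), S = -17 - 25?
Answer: 171984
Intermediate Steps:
S = -42
J = -1008 (J = -42*(-12)*(-2) = 504*(-2) = -1008)
J + 1802*96 = -1008 + 1802*96 = -1008 + 172992 = 171984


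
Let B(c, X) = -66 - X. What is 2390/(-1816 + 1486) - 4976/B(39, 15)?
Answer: 48283/891 ≈ 54.190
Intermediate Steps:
2390/(-1816 + 1486) - 4976/B(39, 15) = 2390/(-1816 + 1486) - 4976/(-66 - 1*15) = 2390/(-330) - 4976/(-66 - 15) = 2390*(-1/330) - 4976/(-81) = -239/33 - 4976*(-1/81) = -239/33 + 4976/81 = 48283/891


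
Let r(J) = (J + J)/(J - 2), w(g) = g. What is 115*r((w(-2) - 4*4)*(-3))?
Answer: 3105/13 ≈ 238.85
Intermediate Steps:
r(J) = 2*J/(-2 + J) (r(J) = (2*J)/(-2 + J) = 2*J/(-2 + J))
115*r((w(-2) - 4*4)*(-3)) = 115*(2*((-2 - 4*4)*(-3))/(-2 + (-2 - 4*4)*(-3))) = 115*(2*((-2 - 16)*(-3))/(-2 + (-2 - 16)*(-3))) = 115*(2*(-18*(-3))/(-2 - 18*(-3))) = 115*(2*54/(-2 + 54)) = 115*(2*54/52) = 115*(2*54*(1/52)) = 115*(27/13) = 3105/13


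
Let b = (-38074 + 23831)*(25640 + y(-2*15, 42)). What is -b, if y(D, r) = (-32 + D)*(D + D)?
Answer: 418174480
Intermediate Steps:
y(D, r) = 2*D*(-32 + D) (y(D, r) = (-32 + D)*(2*D) = 2*D*(-32 + D))
b = -418174480 (b = (-38074 + 23831)*(25640 + 2*(-2*15)*(-32 - 2*15)) = -14243*(25640 + 2*(-30)*(-32 - 30)) = -14243*(25640 + 2*(-30)*(-62)) = -14243*(25640 + 3720) = -14243*29360 = -418174480)
-b = -1*(-418174480) = 418174480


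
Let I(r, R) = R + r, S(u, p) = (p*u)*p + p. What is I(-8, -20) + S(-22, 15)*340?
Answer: -1677928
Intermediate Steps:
S(u, p) = p + u*p**2 (S(u, p) = u*p**2 + p = p + u*p**2)
I(-8, -20) + S(-22, 15)*340 = (-20 - 8) + (15*(1 + 15*(-22)))*340 = -28 + (15*(1 - 330))*340 = -28 + (15*(-329))*340 = -28 - 4935*340 = -28 - 1677900 = -1677928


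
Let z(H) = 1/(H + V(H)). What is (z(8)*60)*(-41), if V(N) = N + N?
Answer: -205/2 ≈ -102.50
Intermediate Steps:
V(N) = 2*N
z(H) = 1/(3*H) (z(H) = 1/(H + 2*H) = 1/(3*H))
(z(8)*60)*(-41) = (((⅓)/8)*60)*(-41) = (((⅓)*(⅛))*60)*(-41) = ((1/24)*60)*(-41) = (5/2)*(-41) = -205/2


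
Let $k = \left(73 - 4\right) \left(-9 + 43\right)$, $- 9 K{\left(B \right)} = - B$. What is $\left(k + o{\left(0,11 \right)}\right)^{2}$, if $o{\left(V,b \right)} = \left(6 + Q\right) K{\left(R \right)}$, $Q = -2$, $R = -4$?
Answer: $\frac{445125604}{81} \approx 5.4954 \cdot 10^{6}$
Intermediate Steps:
$K{\left(B \right)} = \frac{B}{9}$ ($K{\left(B \right)} = - \frac{\left(-1\right) B}{9} = \frac{B}{9}$)
$o{\left(V,b \right)} = - \frac{16}{9}$ ($o{\left(V,b \right)} = \left(6 - 2\right) \frac{1}{9} \left(-4\right) = 4 \left(- \frac{4}{9}\right) = - \frac{16}{9}$)
$k = 2346$ ($k = 69 \cdot 34 = 2346$)
$\left(k + o{\left(0,11 \right)}\right)^{2} = \left(2346 - \frac{16}{9}\right)^{2} = \left(\frac{21098}{9}\right)^{2} = \frac{445125604}{81}$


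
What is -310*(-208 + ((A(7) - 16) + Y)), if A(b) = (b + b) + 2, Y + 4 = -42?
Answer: 78740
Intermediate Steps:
Y = -46 (Y = -4 - 42 = -46)
A(b) = 2 + 2*b (A(b) = 2*b + 2 = 2 + 2*b)
-310*(-208 + ((A(7) - 16) + Y)) = -310*(-208 + (((2 + 2*7) - 16) - 46)) = -310*(-208 + (((2 + 14) - 16) - 46)) = -310*(-208 + ((16 - 16) - 46)) = -310*(-208 + (0 - 46)) = -310*(-208 - 46) = -310*(-254) = 78740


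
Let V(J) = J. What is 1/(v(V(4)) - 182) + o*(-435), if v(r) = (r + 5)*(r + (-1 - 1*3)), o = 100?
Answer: -7917001/182 ≈ -43500.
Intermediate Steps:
v(r) = (-4 + r)*(5 + r) (v(r) = (5 + r)*(r + (-1 - 3)) = (5 + r)*(r - 4) = (5 + r)*(-4 + r) = (-4 + r)*(5 + r))
1/(v(V(4)) - 182) + o*(-435) = 1/((-20 + 4 + 4²) - 182) + 100*(-435) = 1/((-20 + 4 + 16) - 182) - 43500 = 1/(0 - 182) - 43500 = 1/(-182) - 43500 = -1/182 - 43500 = -7917001/182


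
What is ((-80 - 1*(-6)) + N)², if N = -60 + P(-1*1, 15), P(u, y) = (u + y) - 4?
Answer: 15376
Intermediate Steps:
P(u, y) = -4 + u + y
N = -50 (N = -60 + (-4 - 1*1 + 15) = -60 + (-4 - 1 + 15) = -60 + 10 = -50)
((-80 - 1*(-6)) + N)² = ((-80 - 1*(-6)) - 50)² = ((-80 + 6) - 50)² = (-74 - 50)² = (-124)² = 15376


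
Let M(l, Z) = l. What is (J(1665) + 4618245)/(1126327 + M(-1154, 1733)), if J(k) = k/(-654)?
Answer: 143825265/35041102 ≈ 4.1045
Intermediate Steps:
J(k) = -k/654 (J(k) = k*(-1/654) = -k/654)
(J(1665) + 4618245)/(1126327 + M(-1154, 1733)) = (-1/654*1665 + 4618245)/(1126327 - 1154) = (-555/218 + 4618245)/1125173 = (1006776855/218)*(1/1125173) = 143825265/35041102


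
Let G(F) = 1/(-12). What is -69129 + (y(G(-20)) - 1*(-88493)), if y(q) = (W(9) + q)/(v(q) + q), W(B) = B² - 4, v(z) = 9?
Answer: 2072871/107 ≈ 19373.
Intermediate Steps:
G(F) = -1/12
W(B) = -4 + B²
y(q) = (77 + q)/(9 + q) (y(q) = ((-4 + 9²) + q)/(9 + q) = ((-4 + 81) + q)/(9 + q) = (77 + q)/(9 + q))
-69129 + (y(G(-20)) - 1*(-88493)) = -69129 + ((77 - 1/12)/(9 - 1/12) - 1*(-88493)) = -69129 + ((923/12)/(107/12) + 88493) = -69129 + ((12/107)*(923/12) + 88493) = -69129 + (923/107 + 88493) = -69129 + 9469674/107 = 2072871/107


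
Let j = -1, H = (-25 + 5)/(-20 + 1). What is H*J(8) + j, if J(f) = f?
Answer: 141/19 ≈ 7.4211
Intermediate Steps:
H = 20/19 (H = -20/(-19) = -20*(-1/19) = 20/19 ≈ 1.0526)
H*J(8) + j = (20/19)*8 - 1 = 160/19 - 1 = 141/19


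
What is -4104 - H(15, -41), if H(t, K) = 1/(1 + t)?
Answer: -65665/16 ≈ -4104.1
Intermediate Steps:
-4104 - H(15, -41) = -4104 - 1/(1 + 15) = -4104 - 1/16 = -65665/16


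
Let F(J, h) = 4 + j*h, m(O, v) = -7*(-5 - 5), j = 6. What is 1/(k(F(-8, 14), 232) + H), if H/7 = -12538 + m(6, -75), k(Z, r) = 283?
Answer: -1/86993 ≈ -1.1495e-5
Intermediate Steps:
m(O, v) = 70 (m(O, v) = -7*(-10) = 70)
F(J, h) = 4 + 6*h
H = -87276 (H = 7*(-12538 + 70) = 7*(-12468) = -87276)
1/(k(F(-8, 14), 232) + H) = 1/(283 - 87276) = 1/(-86993) = -1/86993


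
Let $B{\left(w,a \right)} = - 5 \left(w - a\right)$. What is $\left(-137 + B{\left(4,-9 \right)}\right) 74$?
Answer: $-14948$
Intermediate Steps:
$B{\left(w,a \right)} = - 5 w + 5 a$
$\left(-137 + B{\left(4,-9 \right)}\right) 74 = \left(-137 + \left(\left(-5\right) 4 + 5 \left(-9\right)\right)\right) 74 = \left(-137 - 65\right) 74 = \left(-202\right) 74 = -14948$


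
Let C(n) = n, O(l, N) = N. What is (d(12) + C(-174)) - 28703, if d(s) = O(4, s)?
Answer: -28865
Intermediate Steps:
d(s) = s
(d(12) + C(-174)) - 28703 = (12 - 174) - 28703 = -162 - 28703 = -28865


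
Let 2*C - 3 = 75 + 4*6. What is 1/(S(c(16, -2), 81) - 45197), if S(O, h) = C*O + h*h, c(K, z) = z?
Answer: -1/38738 ≈ -2.5814e-5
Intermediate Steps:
C = 51 (C = 3/2 + (75 + 4*6)/2 = 3/2 + (75 + 24)/2 = 3/2 + (½)*99 = 3/2 + 99/2 = 51)
S(O, h) = h² + 51*O (S(O, h) = 51*O + h*h = 51*O + h² = h² + 51*O)
1/(S(c(16, -2), 81) - 45197) = 1/((81² + 51*(-2)) - 45197) = 1/((6561 - 102) - 45197) = 1/(6459 - 45197) = 1/(-38738) = -1/38738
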